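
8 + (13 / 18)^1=157 / 18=8.72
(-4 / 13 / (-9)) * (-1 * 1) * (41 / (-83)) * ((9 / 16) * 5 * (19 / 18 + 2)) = 11275 / 77688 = 0.15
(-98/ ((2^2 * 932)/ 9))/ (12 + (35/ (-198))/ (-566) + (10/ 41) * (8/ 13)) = -6585479901/ 338209296718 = -0.02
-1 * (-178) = 178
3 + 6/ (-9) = 7/ 3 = 2.33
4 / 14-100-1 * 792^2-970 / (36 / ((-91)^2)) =-107161823 / 126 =-850490.66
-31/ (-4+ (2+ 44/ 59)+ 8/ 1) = -1829/ 398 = -4.60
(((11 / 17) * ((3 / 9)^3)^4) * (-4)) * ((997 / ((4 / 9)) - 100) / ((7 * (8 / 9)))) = -0.00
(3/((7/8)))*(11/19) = 264/133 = 1.98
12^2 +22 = 166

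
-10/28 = -5/14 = -0.36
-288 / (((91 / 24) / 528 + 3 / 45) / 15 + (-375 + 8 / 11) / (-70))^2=-12746807377920000 / 1267618682798689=-10.06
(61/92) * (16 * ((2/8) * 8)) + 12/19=21.85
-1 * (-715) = 715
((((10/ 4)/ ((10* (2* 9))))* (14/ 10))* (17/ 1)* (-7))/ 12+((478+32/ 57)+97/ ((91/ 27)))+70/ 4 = 3918748783/ 7469280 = 524.65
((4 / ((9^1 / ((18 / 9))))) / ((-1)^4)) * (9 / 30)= 4 / 15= 0.27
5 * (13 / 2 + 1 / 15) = 197 / 6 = 32.83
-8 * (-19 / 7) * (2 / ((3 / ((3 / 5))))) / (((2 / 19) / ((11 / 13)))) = 31768 / 455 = 69.82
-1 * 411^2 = -168921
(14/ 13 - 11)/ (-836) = 129/ 10868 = 0.01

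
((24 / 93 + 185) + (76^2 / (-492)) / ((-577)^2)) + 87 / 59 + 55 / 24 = 37753459163657 / 199728102248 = 189.02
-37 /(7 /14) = -74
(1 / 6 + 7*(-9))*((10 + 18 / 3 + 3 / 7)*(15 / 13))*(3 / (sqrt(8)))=-50025*sqrt(2) / 56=-1263.32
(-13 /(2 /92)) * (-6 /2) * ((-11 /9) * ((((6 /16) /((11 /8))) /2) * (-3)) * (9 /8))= 8073 /8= 1009.12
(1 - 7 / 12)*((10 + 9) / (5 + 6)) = 95 / 132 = 0.72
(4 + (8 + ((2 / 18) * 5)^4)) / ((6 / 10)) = 396785 / 19683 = 20.16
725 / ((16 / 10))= 3625 / 8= 453.12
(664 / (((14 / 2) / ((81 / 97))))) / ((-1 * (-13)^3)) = 53784 / 1491763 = 0.04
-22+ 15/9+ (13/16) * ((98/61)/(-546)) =-59543/2928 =-20.34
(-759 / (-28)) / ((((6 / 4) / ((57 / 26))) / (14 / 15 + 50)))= 918137 / 455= 2017.88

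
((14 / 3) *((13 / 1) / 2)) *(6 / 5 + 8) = 4186 / 15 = 279.07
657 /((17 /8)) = 5256 /17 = 309.18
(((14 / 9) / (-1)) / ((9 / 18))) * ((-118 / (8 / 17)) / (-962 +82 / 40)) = -140420 / 172791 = -0.81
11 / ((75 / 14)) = 154 / 75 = 2.05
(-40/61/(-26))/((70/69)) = 138/5551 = 0.02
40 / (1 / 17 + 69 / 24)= 5440 / 399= 13.63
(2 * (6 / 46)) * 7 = 42 / 23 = 1.83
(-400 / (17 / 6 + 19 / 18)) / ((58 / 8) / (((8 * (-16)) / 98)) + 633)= -0.16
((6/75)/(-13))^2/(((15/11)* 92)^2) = 121/50288062500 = 0.00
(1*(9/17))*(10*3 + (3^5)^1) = 2457/17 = 144.53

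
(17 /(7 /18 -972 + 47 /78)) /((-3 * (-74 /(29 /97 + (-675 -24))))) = 22467081 /407739112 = 0.06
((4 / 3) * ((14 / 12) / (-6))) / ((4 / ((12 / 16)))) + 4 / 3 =1.28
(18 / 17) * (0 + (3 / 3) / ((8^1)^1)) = 9 / 68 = 0.13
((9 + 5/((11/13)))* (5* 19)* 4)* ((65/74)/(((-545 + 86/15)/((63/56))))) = -34178625/3292223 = -10.38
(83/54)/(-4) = -83/216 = -0.38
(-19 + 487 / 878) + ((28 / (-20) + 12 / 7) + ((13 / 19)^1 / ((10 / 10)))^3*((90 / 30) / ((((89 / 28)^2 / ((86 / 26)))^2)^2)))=-18.12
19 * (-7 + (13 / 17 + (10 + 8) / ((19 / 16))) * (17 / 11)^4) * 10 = 15928.08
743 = 743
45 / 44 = 1.02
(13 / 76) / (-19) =-13 / 1444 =-0.01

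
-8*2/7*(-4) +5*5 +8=295/7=42.14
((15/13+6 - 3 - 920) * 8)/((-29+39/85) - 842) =2024020/240487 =8.42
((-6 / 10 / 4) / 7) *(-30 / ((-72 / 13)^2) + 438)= -53941 / 5760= -9.36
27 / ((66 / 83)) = 747 / 22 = 33.95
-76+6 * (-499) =-3070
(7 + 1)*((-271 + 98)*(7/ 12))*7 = -16954/ 3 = -5651.33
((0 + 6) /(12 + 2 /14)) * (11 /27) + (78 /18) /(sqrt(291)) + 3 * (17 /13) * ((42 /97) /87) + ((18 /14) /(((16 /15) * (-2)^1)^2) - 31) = -6115399448707 /200526842880 + 13 * sqrt(291) /873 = -30.24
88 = 88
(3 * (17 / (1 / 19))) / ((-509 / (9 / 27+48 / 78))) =-11951 / 6617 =-1.81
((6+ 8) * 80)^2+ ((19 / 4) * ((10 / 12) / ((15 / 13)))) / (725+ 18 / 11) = 721902185117 / 575496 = 1254400.00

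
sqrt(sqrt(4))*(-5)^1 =-5*sqrt(2) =-7.07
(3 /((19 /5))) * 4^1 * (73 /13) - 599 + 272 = -76389 /247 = -309.27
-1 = -1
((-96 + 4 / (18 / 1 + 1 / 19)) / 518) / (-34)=8213 / 1510229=0.01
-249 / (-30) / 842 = 83 / 8420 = 0.01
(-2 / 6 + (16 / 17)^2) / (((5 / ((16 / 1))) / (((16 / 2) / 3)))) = 61312 / 13005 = 4.71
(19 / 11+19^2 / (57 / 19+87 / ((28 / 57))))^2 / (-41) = -42851070025 / 126167402889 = -0.34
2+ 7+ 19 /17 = 10.12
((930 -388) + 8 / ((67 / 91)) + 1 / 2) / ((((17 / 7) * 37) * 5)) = 519057 / 421430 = 1.23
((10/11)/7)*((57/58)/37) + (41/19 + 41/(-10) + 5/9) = -195407041/141281910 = -1.38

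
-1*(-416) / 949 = 32 / 73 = 0.44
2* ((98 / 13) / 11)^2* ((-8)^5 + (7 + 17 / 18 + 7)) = -5662086220 / 184041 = -30765.35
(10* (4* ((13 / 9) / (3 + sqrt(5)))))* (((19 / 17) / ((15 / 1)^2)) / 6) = 247 / 6885 - 247* sqrt(5) / 20655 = 0.01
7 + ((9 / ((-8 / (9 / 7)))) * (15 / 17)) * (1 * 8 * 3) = -2812 / 119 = -23.63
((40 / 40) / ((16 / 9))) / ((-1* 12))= -3 / 64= -0.05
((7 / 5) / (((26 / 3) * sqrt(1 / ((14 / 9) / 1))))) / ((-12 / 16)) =-14 * sqrt(14) / 195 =-0.27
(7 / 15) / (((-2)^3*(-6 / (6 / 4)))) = 7 / 480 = 0.01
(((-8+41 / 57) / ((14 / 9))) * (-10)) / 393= 2075 / 17423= 0.12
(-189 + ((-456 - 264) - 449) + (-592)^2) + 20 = 349126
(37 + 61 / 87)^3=35287552000 / 658503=53587.53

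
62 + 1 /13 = 807 /13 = 62.08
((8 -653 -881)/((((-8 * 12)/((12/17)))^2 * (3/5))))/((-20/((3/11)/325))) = 763/132246400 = 0.00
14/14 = 1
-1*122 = -122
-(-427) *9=3843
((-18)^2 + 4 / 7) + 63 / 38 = 86777 / 266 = 326.23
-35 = -35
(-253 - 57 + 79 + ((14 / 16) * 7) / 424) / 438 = -783503 / 1485696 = -0.53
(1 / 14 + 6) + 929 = 13091 / 14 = 935.07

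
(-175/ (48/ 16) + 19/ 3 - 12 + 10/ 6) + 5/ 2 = -359/ 6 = -59.83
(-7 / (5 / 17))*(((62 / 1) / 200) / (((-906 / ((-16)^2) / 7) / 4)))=3305344 / 56625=58.37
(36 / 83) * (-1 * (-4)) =144 / 83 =1.73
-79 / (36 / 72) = -158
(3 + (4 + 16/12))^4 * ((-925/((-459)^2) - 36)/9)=-2963062890625/153586449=-19292.48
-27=-27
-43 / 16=-2.69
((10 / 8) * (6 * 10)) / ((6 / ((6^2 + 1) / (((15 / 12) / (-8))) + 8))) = -2860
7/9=0.78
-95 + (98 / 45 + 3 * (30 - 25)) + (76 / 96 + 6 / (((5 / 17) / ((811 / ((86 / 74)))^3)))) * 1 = 39685366356950075 / 5724504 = 6932542340.25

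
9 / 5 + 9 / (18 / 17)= 103 / 10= 10.30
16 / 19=0.84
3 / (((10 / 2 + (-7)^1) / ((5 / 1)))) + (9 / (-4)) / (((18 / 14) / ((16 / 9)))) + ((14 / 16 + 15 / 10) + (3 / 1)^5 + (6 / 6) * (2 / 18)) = 1879 / 8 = 234.88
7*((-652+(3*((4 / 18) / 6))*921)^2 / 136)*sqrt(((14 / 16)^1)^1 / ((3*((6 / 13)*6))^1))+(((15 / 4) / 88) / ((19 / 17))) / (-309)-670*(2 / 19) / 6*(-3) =24291435 / 688864+1119671*sqrt(546) / 5184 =5082.13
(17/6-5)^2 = 169/36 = 4.69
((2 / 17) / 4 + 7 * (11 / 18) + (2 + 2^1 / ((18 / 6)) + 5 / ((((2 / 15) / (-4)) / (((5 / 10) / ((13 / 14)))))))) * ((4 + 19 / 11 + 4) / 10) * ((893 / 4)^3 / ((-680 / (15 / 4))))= 4404706.67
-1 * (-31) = 31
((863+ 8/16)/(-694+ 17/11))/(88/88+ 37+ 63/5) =-8635/350382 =-0.02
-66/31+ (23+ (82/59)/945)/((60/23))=693594911/103704300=6.69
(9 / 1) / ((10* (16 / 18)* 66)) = 27 / 1760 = 0.02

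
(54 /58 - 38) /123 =-1075 /3567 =-0.30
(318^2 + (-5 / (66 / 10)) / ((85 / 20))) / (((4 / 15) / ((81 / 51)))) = 1914653160 / 3179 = 602281.59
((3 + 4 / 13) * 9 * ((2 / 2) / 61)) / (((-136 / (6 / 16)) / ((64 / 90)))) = -129 / 134810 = -0.00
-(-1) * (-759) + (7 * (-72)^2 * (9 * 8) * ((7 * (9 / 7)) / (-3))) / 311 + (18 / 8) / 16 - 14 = -517028305 / 19904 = -25976.10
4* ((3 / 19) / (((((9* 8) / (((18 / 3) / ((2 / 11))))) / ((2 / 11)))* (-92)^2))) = 0.00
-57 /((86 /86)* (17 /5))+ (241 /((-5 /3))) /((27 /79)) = -336488 /765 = -439.85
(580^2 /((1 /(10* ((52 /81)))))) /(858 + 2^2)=87464000 /34911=2505.34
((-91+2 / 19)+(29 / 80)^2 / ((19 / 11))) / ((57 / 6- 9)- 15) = 11043549 / 1763200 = 6.26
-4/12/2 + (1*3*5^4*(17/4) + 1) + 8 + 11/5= 478787/60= 7979.78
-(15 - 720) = 705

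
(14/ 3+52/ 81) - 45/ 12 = 505/ 324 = 1.56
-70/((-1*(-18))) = -35/9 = -3.89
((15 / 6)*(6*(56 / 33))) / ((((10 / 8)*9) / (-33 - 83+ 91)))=-56.57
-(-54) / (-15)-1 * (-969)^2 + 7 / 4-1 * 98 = -18781217 / 20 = -939060.85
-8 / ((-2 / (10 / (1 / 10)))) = 400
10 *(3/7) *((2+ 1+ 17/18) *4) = 1420/21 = 67.62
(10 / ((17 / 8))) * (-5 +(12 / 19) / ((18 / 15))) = -400 / 19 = -21.05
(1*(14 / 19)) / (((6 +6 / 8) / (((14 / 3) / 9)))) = 784 / 13851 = 0.06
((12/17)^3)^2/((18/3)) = 497664/24137569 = 0.02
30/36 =5/6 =0.83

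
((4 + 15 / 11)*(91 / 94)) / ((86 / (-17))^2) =1551641 / 7647464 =0.20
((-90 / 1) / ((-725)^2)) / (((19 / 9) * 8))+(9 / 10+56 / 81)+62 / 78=20075131357 / 8412943500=2.39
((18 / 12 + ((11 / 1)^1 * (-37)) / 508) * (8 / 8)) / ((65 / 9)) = 0.10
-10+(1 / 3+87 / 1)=232 / 3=77.33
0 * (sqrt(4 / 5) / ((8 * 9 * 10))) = 0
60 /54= 10 /9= 1.11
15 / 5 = 3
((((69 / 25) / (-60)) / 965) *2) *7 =-161 / 241250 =-0.00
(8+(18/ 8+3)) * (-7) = -371/ 4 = -92.75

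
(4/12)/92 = 1/276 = 0.00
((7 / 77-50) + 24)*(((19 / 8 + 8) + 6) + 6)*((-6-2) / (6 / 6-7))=-17005 / 22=-772.95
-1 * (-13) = 13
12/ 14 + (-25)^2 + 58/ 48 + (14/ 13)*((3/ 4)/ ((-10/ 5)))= 1368629/ 2184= 626.66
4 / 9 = 0.44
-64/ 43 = -1.49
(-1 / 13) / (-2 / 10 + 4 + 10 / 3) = -15 / 1391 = -0.01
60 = 60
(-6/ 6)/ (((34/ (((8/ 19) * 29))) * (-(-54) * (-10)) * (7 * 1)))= 29/ 305235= 0.00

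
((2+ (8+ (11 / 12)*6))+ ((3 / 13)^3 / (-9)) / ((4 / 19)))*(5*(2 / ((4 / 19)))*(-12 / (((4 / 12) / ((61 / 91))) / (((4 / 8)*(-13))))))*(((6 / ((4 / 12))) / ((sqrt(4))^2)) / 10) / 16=1826040429 / 562432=3246.69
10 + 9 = 19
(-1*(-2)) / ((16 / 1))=1 / 8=0.12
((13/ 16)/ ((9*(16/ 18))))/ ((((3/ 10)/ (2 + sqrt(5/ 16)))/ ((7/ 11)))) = 455*sqrt(5)/ 8448 + 455/ 1056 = 0.55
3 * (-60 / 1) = -180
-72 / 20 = -3.60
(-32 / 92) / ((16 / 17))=-17 / 46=-0.37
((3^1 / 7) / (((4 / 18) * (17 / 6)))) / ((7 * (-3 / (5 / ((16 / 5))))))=-675 / 13328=-0.05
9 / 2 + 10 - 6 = 17 / 2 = 8.50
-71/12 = -5.92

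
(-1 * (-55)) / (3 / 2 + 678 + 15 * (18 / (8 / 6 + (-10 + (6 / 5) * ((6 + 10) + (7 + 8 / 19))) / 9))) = 7865 / 108711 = 0.07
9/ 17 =0.53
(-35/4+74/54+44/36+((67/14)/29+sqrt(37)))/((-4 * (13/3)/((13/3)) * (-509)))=-131377/44637264+sqrt(37)/2036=0.00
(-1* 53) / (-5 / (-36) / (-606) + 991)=-1156248 / 21619651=-0.05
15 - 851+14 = -822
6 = 6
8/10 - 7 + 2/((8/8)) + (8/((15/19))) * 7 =1001/15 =66.73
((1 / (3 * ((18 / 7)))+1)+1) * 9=115 / 6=19.17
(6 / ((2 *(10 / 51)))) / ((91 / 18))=1377 / 455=3.03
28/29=0.97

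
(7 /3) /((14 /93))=31 /2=15.50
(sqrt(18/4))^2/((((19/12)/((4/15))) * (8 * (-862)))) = -9/81890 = -0.00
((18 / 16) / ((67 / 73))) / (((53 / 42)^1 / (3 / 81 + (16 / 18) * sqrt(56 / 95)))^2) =57232 * sqrt(1330) / 53637855 + 115719527 / 321827130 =0.40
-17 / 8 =-2.12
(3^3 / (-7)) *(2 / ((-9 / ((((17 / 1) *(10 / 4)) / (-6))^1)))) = -6.07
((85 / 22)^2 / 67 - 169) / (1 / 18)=-49257963 / 16214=-3037.99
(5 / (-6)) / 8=-5 / 48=-0.10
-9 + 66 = 57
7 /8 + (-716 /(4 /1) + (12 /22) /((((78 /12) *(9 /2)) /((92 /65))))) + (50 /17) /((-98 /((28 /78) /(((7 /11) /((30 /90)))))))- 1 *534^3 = -152273482.10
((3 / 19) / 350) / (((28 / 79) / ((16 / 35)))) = 474 / 814625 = 0.00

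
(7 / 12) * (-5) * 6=-35 / 2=-17.50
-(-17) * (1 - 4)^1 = -51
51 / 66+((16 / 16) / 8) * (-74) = -373 / 44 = -8.48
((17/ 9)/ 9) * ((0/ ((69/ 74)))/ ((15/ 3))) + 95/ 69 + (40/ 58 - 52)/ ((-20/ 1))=39443/ 10005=3.94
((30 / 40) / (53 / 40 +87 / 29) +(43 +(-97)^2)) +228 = 1674670 / 173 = 9680.17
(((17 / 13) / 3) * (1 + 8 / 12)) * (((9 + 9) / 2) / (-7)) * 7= -85 / 13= -6.54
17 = 17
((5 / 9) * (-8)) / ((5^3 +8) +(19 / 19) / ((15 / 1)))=-50 / 1497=-0.03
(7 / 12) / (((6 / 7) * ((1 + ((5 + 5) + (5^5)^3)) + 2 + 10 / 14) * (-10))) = -343 / 153808593819120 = -0.00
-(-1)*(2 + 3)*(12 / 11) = 60 / 11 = 5.45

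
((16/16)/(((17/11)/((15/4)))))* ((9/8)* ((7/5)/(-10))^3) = -101871/13600000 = -0.01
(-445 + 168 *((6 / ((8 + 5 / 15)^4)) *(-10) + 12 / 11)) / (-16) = 226718131 / 13750000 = 16.49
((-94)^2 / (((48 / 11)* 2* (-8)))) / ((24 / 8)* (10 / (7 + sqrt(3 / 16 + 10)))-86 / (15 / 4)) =275429165 / 37379072-3037375* sqrt(163) / 37379072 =6.33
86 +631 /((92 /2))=99.72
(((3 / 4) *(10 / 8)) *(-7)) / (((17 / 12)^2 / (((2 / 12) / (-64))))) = 315 / 36992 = 0.01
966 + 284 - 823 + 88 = 515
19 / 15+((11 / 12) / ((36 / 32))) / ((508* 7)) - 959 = -229884677 / 240030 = -957.73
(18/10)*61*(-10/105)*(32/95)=-3.52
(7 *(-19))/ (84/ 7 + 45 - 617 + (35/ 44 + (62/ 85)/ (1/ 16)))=497420/ 2047777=0.24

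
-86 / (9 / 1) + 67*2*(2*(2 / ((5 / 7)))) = 33338 / 45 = 740.84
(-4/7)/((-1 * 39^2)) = 4/10647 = 0.00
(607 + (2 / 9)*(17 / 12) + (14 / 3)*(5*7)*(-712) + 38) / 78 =-6244993 / 4212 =-1482.67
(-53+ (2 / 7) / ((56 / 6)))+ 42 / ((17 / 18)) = -14159 / 1666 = -8.50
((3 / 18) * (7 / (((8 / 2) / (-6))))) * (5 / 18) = -35 / 72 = -0.49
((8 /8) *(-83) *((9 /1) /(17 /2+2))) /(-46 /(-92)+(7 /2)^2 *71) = -1992 /24367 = -0.08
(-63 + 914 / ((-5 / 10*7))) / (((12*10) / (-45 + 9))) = 6807 / 70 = 97.24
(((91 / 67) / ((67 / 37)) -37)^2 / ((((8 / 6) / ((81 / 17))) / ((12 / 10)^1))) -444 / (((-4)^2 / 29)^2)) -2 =457604568704413 / 109622098240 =4174.38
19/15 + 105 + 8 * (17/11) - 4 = 18914/165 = 114.63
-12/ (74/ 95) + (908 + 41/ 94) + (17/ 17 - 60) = 2900759/ 3478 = 834.03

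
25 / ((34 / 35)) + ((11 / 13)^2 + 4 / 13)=26.76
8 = 8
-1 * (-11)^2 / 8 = -121 / 8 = -15.12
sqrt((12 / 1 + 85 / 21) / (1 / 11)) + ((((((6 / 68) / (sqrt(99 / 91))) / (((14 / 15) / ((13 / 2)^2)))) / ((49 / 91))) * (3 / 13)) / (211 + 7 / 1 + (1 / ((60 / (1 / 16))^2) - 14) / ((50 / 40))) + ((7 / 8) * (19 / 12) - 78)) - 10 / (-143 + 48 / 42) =-810755 / 10592 + 547560000 * sqrt(1001) / 2182934485963 + sqrt(77847) / 21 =-63.25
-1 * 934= -934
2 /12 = 1 /6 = 0.17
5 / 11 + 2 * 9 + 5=258 / 11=23.45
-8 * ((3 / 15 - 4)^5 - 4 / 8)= 19821292 / 3125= 6342.81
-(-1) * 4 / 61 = 4 / 61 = 0.07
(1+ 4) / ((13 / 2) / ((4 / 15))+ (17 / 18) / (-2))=360 / 1721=0.21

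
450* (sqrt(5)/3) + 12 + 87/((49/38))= 3894/49 + 150* sqrt(5)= 414.88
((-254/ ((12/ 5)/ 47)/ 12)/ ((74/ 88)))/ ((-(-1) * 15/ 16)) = -525.80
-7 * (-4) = 28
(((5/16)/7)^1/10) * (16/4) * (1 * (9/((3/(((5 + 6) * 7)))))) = 33/8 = 4.12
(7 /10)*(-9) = -63 /10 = -6.30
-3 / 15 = -1 / 5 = -0.20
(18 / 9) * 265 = 530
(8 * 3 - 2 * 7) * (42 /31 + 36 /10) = 1536 /31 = 49.55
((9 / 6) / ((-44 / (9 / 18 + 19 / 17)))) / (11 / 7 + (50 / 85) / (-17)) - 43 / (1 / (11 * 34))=-799984793 / 49744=-16082.04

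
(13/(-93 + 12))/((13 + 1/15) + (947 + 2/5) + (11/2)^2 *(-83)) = 260/2511459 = 0.00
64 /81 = 0.79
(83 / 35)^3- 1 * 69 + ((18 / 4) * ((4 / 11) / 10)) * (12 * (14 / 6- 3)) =-26869868 / 471625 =-56.97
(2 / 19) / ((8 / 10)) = 5 / 38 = 0.13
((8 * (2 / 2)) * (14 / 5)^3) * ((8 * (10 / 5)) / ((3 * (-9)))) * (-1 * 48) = 5619712 / 1125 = 4995.30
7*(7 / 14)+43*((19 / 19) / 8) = 8.88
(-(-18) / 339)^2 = 36 / 12769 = 0.00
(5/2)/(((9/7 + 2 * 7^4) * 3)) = 35/201738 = 0.00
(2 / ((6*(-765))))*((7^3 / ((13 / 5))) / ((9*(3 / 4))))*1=-1372 / 161109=-0.01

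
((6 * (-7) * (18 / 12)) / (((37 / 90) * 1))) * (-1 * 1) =5670 / 37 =153.24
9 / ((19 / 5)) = 45 / 19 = 2.37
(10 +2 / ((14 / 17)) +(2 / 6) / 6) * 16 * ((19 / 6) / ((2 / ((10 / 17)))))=597740 / 3213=186.04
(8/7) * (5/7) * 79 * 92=5933.06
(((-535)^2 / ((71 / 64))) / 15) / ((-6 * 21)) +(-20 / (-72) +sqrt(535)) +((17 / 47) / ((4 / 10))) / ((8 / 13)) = -1359912605 / 10091088 +sqrt(535) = -111.63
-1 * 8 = -8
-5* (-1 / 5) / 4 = 1 / 4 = 0.25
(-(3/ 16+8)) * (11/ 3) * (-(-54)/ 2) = -12969/ 16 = -810.56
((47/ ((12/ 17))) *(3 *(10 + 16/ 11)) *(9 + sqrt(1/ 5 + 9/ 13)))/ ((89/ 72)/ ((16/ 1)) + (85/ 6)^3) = 86982336 *sqrt(3770)/ 7025780905 + 782841024/ 108088937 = 8.00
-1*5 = -5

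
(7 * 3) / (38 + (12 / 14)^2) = 1029 / 1898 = 0.54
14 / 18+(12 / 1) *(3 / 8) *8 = 331 / 9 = 36.78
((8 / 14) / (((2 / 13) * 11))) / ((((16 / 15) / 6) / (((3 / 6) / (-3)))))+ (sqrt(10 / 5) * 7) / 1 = -195 / 616+ 7 * sqrt(2) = 9.58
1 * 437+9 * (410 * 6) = 22577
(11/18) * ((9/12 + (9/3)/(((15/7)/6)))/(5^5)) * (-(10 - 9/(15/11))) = -0.01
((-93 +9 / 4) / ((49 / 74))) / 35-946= -949.92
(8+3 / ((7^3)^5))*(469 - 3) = 17698909309068902 / 4747561509943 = 3728.00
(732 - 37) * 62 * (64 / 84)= 689440 / 21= 32830.48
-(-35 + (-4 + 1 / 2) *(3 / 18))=427 / 12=35.58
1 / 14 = 0.07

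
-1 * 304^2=-92416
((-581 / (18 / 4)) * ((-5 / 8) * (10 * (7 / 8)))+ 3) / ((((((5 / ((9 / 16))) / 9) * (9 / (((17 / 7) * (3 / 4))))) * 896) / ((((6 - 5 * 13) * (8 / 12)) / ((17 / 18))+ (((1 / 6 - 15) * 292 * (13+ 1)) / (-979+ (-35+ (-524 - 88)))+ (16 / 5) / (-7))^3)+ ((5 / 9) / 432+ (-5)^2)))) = 863250911351346991577436089 / 106540387634526289920000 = 8102.57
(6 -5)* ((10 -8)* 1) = 2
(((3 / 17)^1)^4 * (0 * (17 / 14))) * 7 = 0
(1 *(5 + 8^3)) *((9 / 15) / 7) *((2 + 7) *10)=3988.29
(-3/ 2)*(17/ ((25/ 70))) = -357/ 5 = -71.40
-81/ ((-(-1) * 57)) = -27/ 19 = -1.42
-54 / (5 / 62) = -3348 / 5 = -669.60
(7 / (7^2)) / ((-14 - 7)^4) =1 / 1361367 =0.00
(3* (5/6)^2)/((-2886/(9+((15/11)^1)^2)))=-1825/232804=-0.01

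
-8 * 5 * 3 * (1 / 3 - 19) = 2240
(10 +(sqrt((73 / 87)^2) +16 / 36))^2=8673025 / 68121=127.32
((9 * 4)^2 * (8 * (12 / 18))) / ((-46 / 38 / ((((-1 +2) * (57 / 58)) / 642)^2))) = -2963088 / 221458007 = -0.01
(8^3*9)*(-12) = -55296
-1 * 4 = -4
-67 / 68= -0.99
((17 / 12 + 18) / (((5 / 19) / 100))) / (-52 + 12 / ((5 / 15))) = -22135 / 48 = -461.15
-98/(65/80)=-1568/13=-120.62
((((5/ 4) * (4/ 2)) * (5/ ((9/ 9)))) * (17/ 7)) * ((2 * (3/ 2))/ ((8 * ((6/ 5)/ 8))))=2125/ 28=75.89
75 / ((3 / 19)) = 475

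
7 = 7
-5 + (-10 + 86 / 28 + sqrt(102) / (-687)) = -167 / 14 - sqrt(102) / 687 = -11.94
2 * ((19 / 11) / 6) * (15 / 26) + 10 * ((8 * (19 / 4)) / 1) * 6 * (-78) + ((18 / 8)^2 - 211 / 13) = -406922713 / 2288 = -177850.84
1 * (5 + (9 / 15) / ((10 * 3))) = 251 / 50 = 5.02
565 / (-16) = -565 / 16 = -35.31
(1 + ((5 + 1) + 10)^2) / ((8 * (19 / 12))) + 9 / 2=471 / 19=24.79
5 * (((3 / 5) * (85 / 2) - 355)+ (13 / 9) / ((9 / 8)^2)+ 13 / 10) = -1192129 / 729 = -1635.29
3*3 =9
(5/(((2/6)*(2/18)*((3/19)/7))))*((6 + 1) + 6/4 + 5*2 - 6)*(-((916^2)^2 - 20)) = -52669120026615750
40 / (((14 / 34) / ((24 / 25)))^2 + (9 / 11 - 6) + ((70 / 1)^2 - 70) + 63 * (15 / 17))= 73244160 / 8936868587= 0.01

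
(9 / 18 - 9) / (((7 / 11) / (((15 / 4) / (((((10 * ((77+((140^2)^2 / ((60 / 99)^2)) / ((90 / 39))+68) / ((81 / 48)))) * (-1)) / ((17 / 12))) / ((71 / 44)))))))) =0.00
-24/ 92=-0.26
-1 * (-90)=90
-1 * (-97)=97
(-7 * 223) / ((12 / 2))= -1561 / 6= -260.17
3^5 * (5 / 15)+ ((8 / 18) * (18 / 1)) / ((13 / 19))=1205 / 13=92.69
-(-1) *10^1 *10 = 100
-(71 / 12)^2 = -5041 / 144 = -35.01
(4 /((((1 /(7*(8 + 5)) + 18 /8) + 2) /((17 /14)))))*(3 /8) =221 /517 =0.43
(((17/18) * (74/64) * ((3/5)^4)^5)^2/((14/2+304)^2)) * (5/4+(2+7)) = 2434727255745141198494001/14412552118301391601562500000000000000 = 0.00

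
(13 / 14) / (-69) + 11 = 10613 / 966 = 10.99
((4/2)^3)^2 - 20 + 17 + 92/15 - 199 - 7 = -2083/15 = -138.87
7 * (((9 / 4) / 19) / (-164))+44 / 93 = 542557 / 1159152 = 0.47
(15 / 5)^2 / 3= 3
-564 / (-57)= 188 / 19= 9.89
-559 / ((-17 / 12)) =6708 / 17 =394.59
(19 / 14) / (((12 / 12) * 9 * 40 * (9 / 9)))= 19 / 5040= 0.00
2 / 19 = 0.11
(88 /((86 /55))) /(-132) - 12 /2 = -829 /129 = -6.43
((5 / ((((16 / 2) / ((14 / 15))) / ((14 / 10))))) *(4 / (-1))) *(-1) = 49 / 15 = 3.27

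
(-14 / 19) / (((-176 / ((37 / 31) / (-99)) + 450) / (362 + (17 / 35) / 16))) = -2500423 / 141054480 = -0.02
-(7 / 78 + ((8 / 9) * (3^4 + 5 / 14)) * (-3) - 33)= 45475 / 182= 249.86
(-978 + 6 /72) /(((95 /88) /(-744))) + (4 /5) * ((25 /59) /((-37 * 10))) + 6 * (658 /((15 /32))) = 141515786514 /207385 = 682381.98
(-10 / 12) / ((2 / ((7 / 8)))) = -0.36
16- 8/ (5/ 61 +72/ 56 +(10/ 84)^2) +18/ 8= 7411261/ 594772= 12.46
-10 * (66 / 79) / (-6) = 110 / 79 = 1.39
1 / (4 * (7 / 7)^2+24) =1 / 28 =0.04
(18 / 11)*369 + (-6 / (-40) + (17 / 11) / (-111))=14748563 / 24420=603.95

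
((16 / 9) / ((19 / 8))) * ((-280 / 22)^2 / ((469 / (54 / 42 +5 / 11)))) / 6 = 51200 / 682803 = 0.07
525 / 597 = 175 / 199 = 0.88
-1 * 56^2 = -3136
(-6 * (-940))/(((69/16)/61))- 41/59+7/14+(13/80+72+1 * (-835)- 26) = 8574976241/108560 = 78988.36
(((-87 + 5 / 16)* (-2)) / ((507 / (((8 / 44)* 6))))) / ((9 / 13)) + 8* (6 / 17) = 147131 / 43758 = 3.36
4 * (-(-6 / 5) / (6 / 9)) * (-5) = -36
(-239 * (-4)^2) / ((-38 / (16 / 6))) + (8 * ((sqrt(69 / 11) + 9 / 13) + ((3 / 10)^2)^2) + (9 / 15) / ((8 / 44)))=8 * sqrt(759) / 11 + 128403323 / 463125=297.29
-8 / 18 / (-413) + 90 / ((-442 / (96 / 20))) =-801988 / 821457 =-0.98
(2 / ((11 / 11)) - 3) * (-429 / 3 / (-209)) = -13 / 19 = -0.68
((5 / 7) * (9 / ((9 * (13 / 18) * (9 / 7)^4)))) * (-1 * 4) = -1.45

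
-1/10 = -0.10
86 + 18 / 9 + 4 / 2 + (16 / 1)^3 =4186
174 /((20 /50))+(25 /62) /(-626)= 16883195 /38812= 435.00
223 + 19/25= 5594/25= 223.76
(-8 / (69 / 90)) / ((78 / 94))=-3760 / 299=-12.58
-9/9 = -1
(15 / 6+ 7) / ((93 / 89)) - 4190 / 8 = -191453 / 372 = -514.66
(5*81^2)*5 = 164025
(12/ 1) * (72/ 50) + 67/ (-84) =34613/ 2100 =16.48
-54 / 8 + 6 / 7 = -165 / 28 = -5.89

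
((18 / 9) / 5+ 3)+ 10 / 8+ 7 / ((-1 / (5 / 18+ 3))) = -18.29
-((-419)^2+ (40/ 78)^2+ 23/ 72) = -2136233335/ 12168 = -175561.58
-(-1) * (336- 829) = -493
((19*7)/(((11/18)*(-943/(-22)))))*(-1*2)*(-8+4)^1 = 38304/943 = 40.62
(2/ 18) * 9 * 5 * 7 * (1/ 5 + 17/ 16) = 707/ 16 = 44.19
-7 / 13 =-0.54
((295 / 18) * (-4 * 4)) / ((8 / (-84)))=8260 / 3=2753.33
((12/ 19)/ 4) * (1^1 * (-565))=-1695/ 19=-89.21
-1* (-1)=1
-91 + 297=206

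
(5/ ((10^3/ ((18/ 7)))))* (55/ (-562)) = -99/ 78680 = -0.00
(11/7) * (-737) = -8107/7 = -1158.14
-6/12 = -1/2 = -0.50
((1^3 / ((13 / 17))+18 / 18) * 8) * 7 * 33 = 55440 / 13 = 4264.62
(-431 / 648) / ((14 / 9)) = -431 / 1008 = -0.43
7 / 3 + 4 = 19 / 3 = 6.33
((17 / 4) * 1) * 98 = 833 / 2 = 416.50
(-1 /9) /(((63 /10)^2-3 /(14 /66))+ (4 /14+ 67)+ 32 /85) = -0.00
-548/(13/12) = -6576/13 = -505.85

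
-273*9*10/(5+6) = -24570/11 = -2233.64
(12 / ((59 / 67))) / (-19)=-804 / 1121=-0.72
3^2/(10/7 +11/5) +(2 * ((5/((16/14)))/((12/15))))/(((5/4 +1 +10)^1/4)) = 5380/889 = 6.05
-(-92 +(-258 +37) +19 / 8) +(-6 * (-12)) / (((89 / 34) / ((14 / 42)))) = 227693 / 712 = 319.79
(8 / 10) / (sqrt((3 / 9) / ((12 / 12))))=4* sqrt(3) / 5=1.39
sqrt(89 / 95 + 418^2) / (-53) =-sqrt(1576892555) / 5035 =-7.89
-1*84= -84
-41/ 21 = -1.95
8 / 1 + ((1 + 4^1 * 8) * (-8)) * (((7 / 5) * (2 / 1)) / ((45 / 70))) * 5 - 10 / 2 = -17239 / 3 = -5746.33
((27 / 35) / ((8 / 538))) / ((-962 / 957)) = -6950691 / 134680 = -51.61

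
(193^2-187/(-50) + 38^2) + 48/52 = 25153481/650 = 38697.66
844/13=64.92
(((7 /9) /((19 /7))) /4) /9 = 49 /6156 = 0.01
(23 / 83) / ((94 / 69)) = 1587 / 7802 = 0.20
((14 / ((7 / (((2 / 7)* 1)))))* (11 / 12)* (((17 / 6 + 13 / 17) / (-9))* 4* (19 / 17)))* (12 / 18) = -306812 / 491589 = -0.62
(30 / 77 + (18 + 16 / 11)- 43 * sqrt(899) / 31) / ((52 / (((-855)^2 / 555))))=18616770 / 37037- 2095605 * sqrt(899) / 59644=-550.82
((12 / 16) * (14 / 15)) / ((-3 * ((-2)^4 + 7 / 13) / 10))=-91 / 645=-0.14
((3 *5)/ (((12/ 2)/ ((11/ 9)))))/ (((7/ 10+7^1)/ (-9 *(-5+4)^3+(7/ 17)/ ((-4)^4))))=3.57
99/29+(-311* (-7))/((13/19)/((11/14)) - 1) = -13192124/783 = -16848.18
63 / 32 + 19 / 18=871 / 288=3.02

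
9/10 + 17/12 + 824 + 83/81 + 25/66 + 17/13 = 192052589/231660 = 829.03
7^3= 343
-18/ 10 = -9/ 5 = -1.80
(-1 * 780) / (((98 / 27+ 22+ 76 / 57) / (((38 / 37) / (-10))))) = 1539 / 518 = 2.97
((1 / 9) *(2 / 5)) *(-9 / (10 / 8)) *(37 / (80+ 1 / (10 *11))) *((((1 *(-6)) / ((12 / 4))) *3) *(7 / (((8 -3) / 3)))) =820512 / 220025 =3.73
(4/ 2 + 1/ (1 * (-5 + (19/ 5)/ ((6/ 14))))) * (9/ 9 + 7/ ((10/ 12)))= 6157/ 290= 21.23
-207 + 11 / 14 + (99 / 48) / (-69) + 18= -484917 / 2576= -188.24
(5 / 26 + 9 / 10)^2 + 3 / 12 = 1.44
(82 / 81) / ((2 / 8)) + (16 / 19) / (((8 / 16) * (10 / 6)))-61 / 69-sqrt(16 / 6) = 739063 / 176985-2 * sqrt(6) / 3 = 2.54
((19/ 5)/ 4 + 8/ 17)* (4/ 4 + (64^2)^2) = 8103395811/ 340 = 23833517.09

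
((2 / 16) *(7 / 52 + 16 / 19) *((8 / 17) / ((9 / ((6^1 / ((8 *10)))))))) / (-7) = -193 / 2821728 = -0.00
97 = 97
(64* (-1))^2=4096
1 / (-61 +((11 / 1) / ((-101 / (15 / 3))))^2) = -10201 / 619236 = -0.02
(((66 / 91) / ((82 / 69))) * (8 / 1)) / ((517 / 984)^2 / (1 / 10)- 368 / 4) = -215094528 / 3931503121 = -0.05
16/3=5.33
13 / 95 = 0.14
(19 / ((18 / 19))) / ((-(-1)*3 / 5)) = 1805 / 54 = 33.43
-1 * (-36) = 36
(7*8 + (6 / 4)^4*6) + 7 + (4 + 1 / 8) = 195 / 2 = 97.50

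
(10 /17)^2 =100 /289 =0.35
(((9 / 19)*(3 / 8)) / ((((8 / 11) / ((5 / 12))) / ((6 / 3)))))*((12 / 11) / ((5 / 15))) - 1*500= -303595 / 608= -499.33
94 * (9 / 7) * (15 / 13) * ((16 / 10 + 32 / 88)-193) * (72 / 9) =-213121.01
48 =48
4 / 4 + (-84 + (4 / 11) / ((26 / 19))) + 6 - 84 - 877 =-148396 / 143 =-1037.73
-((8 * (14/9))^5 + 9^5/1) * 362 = -129416126.38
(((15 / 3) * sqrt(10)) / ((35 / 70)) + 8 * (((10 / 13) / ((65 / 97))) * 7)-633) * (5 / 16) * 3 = -1441695 / 2704 + 75 * sqrt(10) / 8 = -503.52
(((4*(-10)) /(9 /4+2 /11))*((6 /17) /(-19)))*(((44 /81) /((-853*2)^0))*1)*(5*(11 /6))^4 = 88578050000 /75584907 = 1171.90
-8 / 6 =-4 / 3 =-1.33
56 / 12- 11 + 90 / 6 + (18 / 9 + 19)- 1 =86 / 3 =28.67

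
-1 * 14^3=-2744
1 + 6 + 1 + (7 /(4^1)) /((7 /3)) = 35 /4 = 8.75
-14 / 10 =-7 / 5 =-1.40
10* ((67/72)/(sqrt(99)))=335* sqrt(11)/1188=0.94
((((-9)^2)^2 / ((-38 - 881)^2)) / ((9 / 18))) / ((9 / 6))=8748 / 844561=0.01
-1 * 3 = -3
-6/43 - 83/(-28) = 3401/1204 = 2.82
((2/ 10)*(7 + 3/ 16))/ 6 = 23/ 96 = 0.24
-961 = -961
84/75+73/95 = 897/475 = 1.89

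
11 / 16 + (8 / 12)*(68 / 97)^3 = 40180033 / 43808304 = 0.92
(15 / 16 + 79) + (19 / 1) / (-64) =5097 / 64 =79.64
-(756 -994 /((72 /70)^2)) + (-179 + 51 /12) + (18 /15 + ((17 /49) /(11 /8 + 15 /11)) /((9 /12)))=10.16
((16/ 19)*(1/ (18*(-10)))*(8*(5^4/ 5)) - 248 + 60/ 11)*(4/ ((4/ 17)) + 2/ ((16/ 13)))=-17322293/ 3762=-4604.54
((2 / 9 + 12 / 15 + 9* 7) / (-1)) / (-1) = 2881 / 45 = 64.02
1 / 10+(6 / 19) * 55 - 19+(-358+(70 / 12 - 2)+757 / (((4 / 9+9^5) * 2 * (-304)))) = -344798135191 / 969355680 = -355.70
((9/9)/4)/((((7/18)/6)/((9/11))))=243/77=3.16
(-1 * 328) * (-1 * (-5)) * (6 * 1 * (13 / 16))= -7995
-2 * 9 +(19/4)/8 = -557/32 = -17.41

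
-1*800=-800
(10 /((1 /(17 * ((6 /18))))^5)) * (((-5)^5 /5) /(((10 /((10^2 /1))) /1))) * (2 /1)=-177482125000 /243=-730379115.23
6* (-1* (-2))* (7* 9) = 756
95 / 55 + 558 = 6157 / 11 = 559.73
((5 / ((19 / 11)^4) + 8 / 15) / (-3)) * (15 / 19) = -2140643 / 7428297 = -0.29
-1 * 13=-13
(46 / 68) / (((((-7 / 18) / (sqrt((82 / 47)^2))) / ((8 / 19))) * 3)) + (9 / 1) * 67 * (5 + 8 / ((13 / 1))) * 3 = 10157.80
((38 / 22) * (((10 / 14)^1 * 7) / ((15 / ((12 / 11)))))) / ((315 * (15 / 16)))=1216 / 571725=0.00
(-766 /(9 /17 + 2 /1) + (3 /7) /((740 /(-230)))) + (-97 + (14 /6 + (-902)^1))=-86844349 /66822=-1299.64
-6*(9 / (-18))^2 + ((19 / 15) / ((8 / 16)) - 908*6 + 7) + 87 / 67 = -10931723 / 2010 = -5438.67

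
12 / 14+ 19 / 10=193 / 70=2.76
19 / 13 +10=149 / 13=11.46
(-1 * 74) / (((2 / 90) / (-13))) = 43290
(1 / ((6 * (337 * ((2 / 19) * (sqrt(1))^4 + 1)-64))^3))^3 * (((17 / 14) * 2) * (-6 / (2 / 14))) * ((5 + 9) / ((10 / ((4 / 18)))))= -38399836035701 / 308416790636849527856196023553295675973760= -0.00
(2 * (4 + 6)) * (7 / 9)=140 / 9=15.56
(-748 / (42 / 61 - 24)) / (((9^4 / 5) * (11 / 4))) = 41480 / 4664871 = 0.01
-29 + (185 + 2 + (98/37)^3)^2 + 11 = 108390696294447/2565726409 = 42245.62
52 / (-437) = -52 / 437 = -0.12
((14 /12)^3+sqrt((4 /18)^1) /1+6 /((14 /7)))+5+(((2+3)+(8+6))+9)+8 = sqrt(2) /3+9847 /216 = 46.06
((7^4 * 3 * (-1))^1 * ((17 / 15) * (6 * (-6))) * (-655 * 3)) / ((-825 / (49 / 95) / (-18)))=-169778801304 / 26125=-6498710.10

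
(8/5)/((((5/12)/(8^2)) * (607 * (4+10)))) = 3072/106225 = 0.03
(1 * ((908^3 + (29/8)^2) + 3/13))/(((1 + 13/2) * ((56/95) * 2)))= 3944693149157/46592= 84664602.27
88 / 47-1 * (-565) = 26643 / 47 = 566.87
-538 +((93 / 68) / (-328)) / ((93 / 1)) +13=-11709601 / 22304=-525.00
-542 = -542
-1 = -1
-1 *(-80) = 80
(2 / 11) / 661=2 / 7271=0.00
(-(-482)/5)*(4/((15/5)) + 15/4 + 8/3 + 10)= 17111/10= 1711.10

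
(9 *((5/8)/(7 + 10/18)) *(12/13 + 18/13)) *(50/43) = 151875/76024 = 2.00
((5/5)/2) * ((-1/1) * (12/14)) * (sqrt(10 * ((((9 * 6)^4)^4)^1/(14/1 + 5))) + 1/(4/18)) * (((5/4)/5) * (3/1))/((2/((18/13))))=-1464114717117504 * sqrt(190)/1729-729/728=-11672312689070.09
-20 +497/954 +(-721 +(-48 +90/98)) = -36815311/46746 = -787.56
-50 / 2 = -25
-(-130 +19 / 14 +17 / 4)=124.39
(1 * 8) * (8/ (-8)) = -8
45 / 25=9 / 5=1.80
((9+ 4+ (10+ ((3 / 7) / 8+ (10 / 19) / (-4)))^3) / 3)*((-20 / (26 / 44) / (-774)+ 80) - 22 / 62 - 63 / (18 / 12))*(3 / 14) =7007979796142778305 / 2630079830117376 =2664.55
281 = 281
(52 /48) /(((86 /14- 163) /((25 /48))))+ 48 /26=15149177 /8221824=1.84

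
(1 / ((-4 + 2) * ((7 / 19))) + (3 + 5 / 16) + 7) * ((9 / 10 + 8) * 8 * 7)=89267 / 20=4463.35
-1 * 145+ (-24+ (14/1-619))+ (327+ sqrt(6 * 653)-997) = -1444+ sqrt(3918) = -1381.41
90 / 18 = 5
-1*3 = -3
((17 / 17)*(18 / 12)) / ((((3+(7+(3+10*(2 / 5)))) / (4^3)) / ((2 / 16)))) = 12 / 17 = 0.71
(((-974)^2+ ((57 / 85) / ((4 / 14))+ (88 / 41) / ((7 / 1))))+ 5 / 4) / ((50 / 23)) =2129160255023 / 4879000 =436392.76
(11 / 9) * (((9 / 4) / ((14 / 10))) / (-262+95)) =-55 / 4676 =-0.01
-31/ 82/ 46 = -31/ 3772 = -0.01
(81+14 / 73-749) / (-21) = 16250 / 511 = 31.80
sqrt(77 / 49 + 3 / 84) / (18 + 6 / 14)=sqrt(35) / 86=0.07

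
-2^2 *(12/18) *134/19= -1072/57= -18.81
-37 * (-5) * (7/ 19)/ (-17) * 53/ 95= -13727/ 6137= -2.24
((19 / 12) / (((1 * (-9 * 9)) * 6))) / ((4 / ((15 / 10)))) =-19 / 15552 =-0.00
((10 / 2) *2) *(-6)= -60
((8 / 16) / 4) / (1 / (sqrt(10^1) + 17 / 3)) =sqrt(10) / 8 + 17 / 24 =1.10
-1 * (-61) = 61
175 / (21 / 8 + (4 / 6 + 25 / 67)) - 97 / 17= 4212179 / 100181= 42.05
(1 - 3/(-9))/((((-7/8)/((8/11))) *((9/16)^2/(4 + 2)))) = -131072/6237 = -21.02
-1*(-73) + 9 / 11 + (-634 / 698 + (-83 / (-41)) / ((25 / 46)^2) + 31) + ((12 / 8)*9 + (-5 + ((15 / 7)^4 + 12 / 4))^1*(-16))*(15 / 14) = -1335551810505749 / 6613512482500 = -201.94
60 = 60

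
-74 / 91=-0.81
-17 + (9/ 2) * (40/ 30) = -11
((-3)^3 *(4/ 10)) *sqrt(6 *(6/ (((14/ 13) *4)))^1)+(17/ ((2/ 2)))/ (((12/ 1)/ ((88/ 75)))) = 374/ 225 - 81 *sqrt(182)/ 35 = -29.56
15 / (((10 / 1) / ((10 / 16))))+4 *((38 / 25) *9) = 22263 / 400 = 55.66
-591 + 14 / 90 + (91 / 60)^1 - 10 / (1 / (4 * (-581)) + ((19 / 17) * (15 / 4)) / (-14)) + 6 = -2345092511 / 4264020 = -549.97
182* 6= 1092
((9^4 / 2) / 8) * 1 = 6561 / 16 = 410.06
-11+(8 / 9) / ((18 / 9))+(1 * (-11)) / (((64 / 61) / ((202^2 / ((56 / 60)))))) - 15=-924109105 / 2016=-458387.45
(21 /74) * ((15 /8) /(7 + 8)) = 21 /592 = 0.04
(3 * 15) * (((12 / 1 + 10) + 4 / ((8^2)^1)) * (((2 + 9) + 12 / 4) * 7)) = 778365 / 8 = 97295.62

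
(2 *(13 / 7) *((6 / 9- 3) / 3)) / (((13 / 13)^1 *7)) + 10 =604 / 63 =9.59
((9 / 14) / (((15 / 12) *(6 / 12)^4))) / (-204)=-24 / 595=-0.04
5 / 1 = 5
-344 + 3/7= -343.57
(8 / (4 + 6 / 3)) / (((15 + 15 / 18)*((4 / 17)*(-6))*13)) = -17 / 3705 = -0.00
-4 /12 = -1 /3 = -0.33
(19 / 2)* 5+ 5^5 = 6345 / 2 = 3172.50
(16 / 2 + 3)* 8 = 88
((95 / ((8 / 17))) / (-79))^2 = 6.53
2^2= 4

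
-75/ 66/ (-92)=25/ 2024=0.01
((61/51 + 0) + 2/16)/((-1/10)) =-2695/204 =-13.21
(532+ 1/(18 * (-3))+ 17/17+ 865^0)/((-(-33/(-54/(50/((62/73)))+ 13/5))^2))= -745052239/536604750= -1.39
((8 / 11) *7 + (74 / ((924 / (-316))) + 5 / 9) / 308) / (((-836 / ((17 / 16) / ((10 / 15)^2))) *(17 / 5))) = -0.00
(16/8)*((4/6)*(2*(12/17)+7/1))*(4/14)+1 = 1501/357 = 4.20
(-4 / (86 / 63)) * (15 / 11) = -1890 / 473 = -4.00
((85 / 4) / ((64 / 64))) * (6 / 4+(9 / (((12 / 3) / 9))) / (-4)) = -4845 / 64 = -75.70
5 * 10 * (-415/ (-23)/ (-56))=-10375/ 644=-16.11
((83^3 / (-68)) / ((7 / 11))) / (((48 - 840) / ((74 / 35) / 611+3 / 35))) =1.49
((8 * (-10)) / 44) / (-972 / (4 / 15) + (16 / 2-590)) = 20 / 46497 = 0.00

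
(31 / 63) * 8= 3.94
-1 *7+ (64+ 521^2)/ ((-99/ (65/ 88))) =-17708809/ 8712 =-2032.69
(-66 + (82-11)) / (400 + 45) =1 / 89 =0.01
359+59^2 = 3840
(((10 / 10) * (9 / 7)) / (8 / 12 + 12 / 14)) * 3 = 81 / 32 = 2.53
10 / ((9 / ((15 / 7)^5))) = 50.20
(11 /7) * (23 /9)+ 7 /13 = 3730 /819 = 4.55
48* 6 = 288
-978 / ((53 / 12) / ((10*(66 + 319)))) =-45183600 / 53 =-852520.75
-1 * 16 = -16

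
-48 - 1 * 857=-905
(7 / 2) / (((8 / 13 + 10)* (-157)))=-91 / 43332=-0.00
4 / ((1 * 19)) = 4 / 19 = 0.21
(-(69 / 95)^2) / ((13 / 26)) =-9522 / 9025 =-1.06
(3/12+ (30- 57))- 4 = -123/4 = -30.75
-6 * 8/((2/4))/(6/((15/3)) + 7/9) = -4320/89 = -48.54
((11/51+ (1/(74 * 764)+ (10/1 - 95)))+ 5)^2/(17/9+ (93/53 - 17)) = -2804795573545647917/5885123817861824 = -476.59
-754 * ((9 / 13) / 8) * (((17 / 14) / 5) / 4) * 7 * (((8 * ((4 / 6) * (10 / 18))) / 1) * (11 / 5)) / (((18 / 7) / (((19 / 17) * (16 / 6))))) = -84854 / 405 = -209.52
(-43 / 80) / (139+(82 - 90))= -43 / 10480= -0.00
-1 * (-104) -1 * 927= -823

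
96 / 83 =1.16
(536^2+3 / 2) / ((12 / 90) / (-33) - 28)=-284424525 / 27724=-10259.14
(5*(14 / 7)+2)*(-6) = -72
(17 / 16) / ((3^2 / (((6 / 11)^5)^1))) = 918 / 161051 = 0.01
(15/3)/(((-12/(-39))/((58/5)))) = 377/2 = 188.50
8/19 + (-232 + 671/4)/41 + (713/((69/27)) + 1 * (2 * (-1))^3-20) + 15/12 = 195610/779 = 251.10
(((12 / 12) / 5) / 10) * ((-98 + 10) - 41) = -129 / 50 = -2.58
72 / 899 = 0.08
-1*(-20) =20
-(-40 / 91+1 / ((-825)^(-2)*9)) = -6881835 / 91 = -75624.56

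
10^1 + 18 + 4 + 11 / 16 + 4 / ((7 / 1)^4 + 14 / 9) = 11309405 / 345968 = 32.69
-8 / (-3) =8 / 3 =2.67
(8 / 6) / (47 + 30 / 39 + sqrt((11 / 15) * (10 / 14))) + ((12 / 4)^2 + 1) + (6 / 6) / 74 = 10.04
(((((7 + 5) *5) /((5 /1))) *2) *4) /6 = 16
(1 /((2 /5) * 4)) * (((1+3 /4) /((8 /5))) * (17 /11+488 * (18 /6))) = 2821175 /2816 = 1001.84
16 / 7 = 2.29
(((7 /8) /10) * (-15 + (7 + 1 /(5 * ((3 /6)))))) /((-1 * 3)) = 133 /600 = 0.22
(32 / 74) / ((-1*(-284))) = 4 / 2627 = 0.00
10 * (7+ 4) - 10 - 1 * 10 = 90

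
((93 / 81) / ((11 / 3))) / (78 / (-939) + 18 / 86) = 417229 / 168201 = 2.48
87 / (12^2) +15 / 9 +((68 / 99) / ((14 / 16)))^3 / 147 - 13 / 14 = 1053265069393 / 782775134064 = 1.35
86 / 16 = 43 / 8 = 5.38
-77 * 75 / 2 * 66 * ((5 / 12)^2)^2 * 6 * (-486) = 1071984375 / 64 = 16749755.86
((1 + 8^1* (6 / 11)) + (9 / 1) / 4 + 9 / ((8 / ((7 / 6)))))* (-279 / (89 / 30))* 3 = -19723905 / 7832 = -2518.37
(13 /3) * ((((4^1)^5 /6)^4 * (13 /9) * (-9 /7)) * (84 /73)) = -46454366273536 /5913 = -7856310886.78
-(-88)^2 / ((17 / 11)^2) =-937024 / 289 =-3242.30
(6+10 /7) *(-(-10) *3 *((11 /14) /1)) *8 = 68640 /49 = 1400.82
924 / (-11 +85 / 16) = -2112 / 13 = -162.46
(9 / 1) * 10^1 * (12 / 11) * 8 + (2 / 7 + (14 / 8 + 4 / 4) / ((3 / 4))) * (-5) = 176875 / 231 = 765.69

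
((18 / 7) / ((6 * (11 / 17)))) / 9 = 17 / 231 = 0.07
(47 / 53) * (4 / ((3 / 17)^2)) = 54332 / 477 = 113.90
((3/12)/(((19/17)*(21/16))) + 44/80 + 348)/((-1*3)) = -2782789/23940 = -116.24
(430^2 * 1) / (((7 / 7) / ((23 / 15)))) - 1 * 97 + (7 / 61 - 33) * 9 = 51811027 / 183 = 283120.37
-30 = -30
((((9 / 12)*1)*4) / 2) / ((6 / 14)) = 7 / 2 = 3.50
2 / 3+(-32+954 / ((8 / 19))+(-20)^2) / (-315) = -277 / 36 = -7.69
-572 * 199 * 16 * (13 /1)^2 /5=-307790912 /5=-61558182.40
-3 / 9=-1 / 3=-0.33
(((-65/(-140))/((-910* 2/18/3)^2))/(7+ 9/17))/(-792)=-1377/20090470400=-0.00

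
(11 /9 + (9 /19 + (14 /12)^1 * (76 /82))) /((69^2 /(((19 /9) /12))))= 0.00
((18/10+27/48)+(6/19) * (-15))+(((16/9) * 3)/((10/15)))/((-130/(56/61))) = -2930033/1205360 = -2.43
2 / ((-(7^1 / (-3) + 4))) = -6 / 5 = -1.20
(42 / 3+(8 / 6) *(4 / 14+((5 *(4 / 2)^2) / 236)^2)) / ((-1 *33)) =-350654 / 804111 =-0.44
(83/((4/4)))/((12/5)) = 415/12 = 34.58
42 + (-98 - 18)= -74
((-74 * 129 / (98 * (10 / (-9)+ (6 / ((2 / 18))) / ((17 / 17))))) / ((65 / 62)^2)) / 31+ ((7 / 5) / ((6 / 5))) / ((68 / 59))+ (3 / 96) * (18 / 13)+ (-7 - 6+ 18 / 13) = -12551238041 / 1182526800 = -10.61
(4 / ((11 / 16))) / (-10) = -32 / 55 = -0.58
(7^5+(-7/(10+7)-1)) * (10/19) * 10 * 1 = 28569500/323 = 88450.46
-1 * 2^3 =-8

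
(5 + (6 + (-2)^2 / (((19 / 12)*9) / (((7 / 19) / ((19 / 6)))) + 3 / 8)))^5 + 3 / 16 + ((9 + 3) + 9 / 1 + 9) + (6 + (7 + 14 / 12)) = 3605226021553492711 / 22051266450000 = 163492.92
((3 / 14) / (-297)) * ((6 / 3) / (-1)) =1 / 693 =0.00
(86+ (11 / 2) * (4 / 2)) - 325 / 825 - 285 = -6217 / 33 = -188.39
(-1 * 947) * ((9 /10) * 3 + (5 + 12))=-186559 /10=-18655.90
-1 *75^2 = -5625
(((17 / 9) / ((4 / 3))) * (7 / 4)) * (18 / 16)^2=3.14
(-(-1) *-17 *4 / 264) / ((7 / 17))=-289 / 462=-0.63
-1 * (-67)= 67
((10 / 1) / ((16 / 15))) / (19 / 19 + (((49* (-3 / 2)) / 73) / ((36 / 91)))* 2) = -16425 / 7166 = -2.29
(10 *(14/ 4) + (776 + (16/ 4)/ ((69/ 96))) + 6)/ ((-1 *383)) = -18919/ 8809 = -2.15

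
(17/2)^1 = 17/2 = 8.50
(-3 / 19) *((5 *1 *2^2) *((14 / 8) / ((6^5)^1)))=-35 / 49248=-0.00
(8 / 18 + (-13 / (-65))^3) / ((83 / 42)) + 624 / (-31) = -19.90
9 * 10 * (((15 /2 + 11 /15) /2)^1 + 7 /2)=1371 /2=685.50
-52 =-52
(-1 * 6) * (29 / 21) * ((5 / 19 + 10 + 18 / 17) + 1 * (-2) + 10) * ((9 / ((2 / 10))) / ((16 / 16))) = -16289010 / 2261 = -7204.34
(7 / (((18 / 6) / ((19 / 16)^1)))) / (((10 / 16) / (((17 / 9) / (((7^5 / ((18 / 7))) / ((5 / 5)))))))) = 323 / 252105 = 0.00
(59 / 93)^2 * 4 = 13924 / 8649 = 1.61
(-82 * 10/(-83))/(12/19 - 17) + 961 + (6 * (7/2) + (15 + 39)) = 26726688/25813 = 1035.40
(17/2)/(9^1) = 0.94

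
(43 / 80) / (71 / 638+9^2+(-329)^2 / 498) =79431 / 44106400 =0.00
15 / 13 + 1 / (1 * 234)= 271 / 234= 1.16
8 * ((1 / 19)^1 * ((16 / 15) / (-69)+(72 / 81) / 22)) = 2272 / 216315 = 0.01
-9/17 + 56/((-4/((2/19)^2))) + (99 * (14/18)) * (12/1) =5666387/6137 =923.32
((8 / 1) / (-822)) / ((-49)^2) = -4 / 986811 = -0.00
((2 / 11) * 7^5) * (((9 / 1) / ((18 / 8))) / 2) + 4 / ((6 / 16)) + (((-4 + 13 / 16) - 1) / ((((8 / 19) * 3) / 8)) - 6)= 3215405 / 528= 6089.78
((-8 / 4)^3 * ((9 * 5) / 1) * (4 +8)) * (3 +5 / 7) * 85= -9547200 / 7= -1363885.71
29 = 29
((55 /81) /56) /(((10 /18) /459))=10.02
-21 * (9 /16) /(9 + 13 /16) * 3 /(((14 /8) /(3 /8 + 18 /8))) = -1701 /314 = -5.42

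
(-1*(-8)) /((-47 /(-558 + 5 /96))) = 53563 /564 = 94.97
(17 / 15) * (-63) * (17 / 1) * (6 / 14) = -2601 / 5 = -520.20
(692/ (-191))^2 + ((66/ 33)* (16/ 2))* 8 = 5148432/ 36481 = 141.13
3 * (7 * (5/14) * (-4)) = -30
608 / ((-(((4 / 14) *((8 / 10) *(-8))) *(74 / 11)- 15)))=234080 / 10511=22.27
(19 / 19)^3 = 1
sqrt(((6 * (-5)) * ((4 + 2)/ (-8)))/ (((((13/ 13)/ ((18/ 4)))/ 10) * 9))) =15 * sqrt(2)/ 2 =10.61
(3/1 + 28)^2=961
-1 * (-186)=186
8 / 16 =1 / 2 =0.50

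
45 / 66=15 / 22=0.68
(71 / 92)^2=5041 / 8464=0.60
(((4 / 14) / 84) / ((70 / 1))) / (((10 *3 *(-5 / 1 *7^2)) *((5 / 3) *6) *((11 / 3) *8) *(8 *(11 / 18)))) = -3 / 650767040000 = -0.00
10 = 10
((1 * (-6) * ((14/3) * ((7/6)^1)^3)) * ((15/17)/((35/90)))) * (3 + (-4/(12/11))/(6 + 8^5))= -72263975/238782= -302.64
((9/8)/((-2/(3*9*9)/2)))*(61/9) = -14823/8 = -1852.88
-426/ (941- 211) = -213/ 365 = -0.58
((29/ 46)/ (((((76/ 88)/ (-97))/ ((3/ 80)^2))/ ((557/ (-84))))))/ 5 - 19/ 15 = -1332780341/ 1174656000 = -1.13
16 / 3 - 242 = -710 / 3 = -236.67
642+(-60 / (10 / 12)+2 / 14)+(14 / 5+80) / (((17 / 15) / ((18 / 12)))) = 80888 / 119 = 679.73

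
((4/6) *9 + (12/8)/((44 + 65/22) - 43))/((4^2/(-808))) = -322.16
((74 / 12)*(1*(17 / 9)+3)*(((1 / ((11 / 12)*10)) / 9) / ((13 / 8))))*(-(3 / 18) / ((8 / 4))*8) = -2368 / 15795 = -0.15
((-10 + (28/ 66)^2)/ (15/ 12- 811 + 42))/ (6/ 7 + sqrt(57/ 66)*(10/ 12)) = 0.01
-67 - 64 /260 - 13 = -5216 /65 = -80.25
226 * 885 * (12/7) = 342874.29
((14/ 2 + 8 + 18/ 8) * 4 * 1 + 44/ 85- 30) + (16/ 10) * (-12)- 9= 11.32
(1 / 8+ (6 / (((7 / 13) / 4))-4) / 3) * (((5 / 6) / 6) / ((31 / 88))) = 126115 / 23436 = 5.38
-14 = -14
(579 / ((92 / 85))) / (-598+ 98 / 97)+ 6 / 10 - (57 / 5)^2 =-130.26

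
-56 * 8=-448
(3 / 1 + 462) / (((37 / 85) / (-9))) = -9614.19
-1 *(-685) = 685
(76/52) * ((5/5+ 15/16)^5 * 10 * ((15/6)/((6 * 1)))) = 13598846725/81788928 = 166.27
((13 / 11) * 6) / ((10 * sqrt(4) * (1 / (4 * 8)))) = 11.35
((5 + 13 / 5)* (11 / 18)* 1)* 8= 1672 / 45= 37.16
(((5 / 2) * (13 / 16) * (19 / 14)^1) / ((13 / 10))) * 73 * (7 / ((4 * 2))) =34675 / 256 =135.45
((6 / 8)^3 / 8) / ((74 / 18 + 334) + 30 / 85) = 4131 / 26513920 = 0.00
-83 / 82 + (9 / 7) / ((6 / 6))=157 / 574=0.27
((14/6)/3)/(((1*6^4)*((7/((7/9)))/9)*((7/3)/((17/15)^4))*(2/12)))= 83521/32805000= 0.00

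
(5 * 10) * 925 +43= 46293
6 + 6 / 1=12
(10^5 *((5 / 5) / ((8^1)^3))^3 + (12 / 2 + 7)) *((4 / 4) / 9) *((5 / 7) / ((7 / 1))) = 90881795 / 616562688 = 0.15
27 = 27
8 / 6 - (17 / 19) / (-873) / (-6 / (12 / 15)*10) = 1658683 / 1244025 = 1.33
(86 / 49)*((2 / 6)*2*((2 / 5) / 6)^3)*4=688 / 496125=0.00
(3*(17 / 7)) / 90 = 17 / 210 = 0.08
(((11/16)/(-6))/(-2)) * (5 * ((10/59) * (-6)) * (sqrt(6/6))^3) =-275/944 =-0.29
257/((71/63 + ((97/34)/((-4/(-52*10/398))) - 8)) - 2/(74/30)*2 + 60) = 4053287322/827016149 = 4.90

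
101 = 101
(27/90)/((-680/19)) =-57/6800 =-0.01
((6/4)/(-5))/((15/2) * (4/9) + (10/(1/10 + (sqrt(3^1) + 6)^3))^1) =-33121179/376206100 - 2997 * sqrt(3)/3762061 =-0.09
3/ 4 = 0.75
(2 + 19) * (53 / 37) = 1113 / 37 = 30.08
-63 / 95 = -0.66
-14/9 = -1.56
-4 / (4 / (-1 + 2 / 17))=15 / 17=0.88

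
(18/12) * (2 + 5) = 21/2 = 10.50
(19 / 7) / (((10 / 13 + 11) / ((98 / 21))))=494 / 459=1.08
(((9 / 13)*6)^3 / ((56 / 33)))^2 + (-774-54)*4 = -1528.17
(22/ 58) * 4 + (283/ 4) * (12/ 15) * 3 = 24841/ 145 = 171.32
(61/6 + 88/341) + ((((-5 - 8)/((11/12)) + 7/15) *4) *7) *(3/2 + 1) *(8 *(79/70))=-29522249/3410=-8657.55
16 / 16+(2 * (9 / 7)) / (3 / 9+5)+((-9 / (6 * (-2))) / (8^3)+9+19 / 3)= 16.82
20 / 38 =10 / 19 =0.53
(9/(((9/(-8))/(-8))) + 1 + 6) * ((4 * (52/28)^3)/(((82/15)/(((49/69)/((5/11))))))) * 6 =20590284/6601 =3119.27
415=415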